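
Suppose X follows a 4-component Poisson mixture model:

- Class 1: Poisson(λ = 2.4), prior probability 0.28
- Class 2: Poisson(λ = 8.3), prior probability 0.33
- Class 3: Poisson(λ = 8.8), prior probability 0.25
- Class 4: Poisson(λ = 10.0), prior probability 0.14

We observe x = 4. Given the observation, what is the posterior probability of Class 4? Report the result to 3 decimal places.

0.042

Posterior ∝ prior × likelihood, so P(k | x) ∝ w_k f_k(x); normalise over all components.
Poisson probabilities:
  f_1 = e^(−2.4)·2.4^4/4! = 0.125408
  f_2 = e^(−8.3)·8.3^4/4! = 0.0491425
  f_3 = e^(−8.8)·8.8^4/4! = 0.0376641
  f_4 = e^(−10.0)·10.0^4/4! = 0.0189166
Prior × likelihood for each component:
  w_1·f_1 = 0.28 × 0.125408 = 0.0351144
  w_2·f_2 = 0.33 × 0.0491425 = 0.016217
  w_3·f_3 = 0.25 × 0.0376641 = 0.00941603
  w_4·f_4 = 0.14 × 0.0189166 = 0.00264833
Denominator: 0.0351144 + 0.016217 + 0.00941603 + 0.00264833 = 0.0633958
P(Class 4 | 4) ≈ 0.042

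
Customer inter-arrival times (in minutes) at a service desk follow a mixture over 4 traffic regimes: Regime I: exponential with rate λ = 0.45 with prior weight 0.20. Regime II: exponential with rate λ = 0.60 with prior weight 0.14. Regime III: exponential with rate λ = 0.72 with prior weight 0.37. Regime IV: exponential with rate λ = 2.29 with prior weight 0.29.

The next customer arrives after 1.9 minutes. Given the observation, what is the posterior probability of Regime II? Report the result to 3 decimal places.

0.190

By Bayes' theorem, P(k | x) = π_k f_k(x) / Σ_j π_j f_j(x).
Exponential densities:
  p_I = 0.45·e^(−0.45·1.9) = 0.45·e^(−0.8550) = 0.191377
  p_II = 0.60·e^(−0.60·1.9) = 0.60·e^(−1.1400) = 0.191891
  p_III = 0.72·e^(−0.72·1.9) = 0.72·e^(−1.3680) = 0.183323
  p_IV = 2.29·e^(−2.29·1.9) = 2.29·e^(−4.3510) = 0.0295271
Weight by the priors:
  π_I·p_I = 0.20 × 0.191377 = 0.0382755
  π_II·p_II = 0.14 × 0.191891 = 0.0268648
  π_III·p_III = 0.37 × 0.183323 = 0.0678296
  π_IV·p_IV = 0.29 × 0.0295271 = 0.00856285
Normaliser: 0.0382755 + 0.0268648 + 0.0678296 + 0.00856285 = 0.141533
P(Regime II | x) = 0.0268648 / 0.141533 ≈ 0.190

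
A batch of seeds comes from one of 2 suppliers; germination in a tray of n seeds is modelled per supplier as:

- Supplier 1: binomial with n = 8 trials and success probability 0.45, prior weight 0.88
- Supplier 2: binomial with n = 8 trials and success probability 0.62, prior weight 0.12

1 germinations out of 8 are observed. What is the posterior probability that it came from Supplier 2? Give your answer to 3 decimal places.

0.014

P(component k | x) = π_k·f_k(x) / marginal(x), where marginal(x) = Σ_j π_j·f_j(x).
Binomial probabilities:
  p_1 = C(8,1)·0.45^1·0.55^7 = 8·0.45·0.0152244 = 0.0548077
  p_2 = C(8,1)·0.62^1·0.38^7 = 8·0.62·0.00114416 = 0.00567501
Prior × likelihood for each component:
  π_1·p_1 = 0.88 × 0.0548077 = 0.0482307
  π_2·p_2 = 0.12 × 0.00567501 = 0.000681002
Sum: 0.0482307 + 0.000681002 = 0.0489117
P(Supplier 2 | x) ≈ 0.014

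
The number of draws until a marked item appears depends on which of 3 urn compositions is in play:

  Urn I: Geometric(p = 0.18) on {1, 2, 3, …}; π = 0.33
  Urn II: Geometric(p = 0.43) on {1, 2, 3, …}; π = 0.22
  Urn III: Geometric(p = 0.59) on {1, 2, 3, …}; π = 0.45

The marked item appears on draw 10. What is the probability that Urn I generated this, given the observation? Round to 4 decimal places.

0.9354

P(component k | x) = w_k·f_k(x) / marginal(x), where marginal(x) = Σ_j w_j·f_j(x).
Evaluate each component's likelihood at the observed value:
  L_I = 0.0301715
  L_II = 0.00273113
  L_III = 0.000193155
Unnormalised posteriors:
  w_I·L_I = 0.33 × 0.0301715 = 0.0099566
  w_II·L_II = 0.22 × 0.00273113 = 0.000600848
  w_III·L_III = 0.45 × 0.000193155 = 8.69199e-05
Evidence: 0.0099566 + 0.000600848 + 8.69199e-05 = 0.0106444
Responsibility of Urn I: 0.0099566 / 0.0106444 ≈ 0.9354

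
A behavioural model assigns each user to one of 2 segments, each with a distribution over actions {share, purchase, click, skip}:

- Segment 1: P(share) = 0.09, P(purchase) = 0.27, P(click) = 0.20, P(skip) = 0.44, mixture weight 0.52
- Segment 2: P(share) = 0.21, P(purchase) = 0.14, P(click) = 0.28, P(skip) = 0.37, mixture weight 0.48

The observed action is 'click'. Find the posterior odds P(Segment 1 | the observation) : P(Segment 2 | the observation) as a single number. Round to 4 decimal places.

0.7738

Only the two components matter; the odds are (π_i f_i(x)) / (π_j f_j(x)).
Evaluate each component's likelihood at the observed value:
  p_1 = P(click | comp) = 0.20
  p_2 = P(click | comp) = 0.28
Odds = (0.52/0.48) × (0.2/0.28) = 1.08333 × 0.714286 ≈ 0.7738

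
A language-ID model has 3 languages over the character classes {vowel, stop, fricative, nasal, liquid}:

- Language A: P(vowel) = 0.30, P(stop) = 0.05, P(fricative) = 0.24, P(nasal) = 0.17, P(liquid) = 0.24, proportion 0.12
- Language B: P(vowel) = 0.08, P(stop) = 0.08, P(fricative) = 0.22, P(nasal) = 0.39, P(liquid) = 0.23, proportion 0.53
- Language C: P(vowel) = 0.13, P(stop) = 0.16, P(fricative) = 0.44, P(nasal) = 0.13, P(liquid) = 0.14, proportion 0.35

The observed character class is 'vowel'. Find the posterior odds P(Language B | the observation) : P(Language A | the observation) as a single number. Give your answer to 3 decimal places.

Since P(k|x) ∝ π_k f_k(x), the posterior odds are π_i f_i(x) / (π_j f_j(x)).
Evaluate each component's likelihood at the observed value:
  L_A = P(vowel | comp) = 0.30
  L_B = P(vowel | comp) = 0.08
  L_C = P(vowel | comp) = 0.13
Odds = (0.53/0.12) × (0.08/0.3) = 4.41667 × 0.266667 ≈ 1.178

1.178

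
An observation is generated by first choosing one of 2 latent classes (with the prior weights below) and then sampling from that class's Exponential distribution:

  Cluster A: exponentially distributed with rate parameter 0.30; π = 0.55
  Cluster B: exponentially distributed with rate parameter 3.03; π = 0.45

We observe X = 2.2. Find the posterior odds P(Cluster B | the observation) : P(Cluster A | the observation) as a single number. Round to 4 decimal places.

Only the two components matter; the odds are (w_i f_i(x)) / (w_j f_j(x)).
Exponential densities:
  f_A = 0.155055
  f_B = 0.00385865
0.00173639 / 0.0852805 ≈ 0.0204

0.0204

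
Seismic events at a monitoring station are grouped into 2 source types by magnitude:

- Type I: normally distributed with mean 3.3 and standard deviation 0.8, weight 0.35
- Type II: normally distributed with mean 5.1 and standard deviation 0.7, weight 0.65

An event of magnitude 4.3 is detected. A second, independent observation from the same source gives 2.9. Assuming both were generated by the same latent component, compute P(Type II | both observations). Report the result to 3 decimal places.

0.022

P(component k | x) = π_k·f_k(x) / marginal(x), where marginal(x) = Σ_j π_j·f_j(x).
Since both observations come from the same component, the likelihood for component k is f_k(x₁)·f_k(x₂).
  L_I = [(1/(0.8·√(2π)))·exp(−(4.3−3.3)²/(2·0.8²)) = 0.498678·exp(-0.78125) = 0.228311] × [0.440082] = 0.100476
  L_II = [(1/(0.7·√(2π)))·exp(−(4.3−5.1)²/(2·0.7²)) = 0.569918·exp(-0.65306) = 0.296614] × [0.00408253] = 0.00121093
Weight by the priors:
  π_I·L_I = 0.35 × 0.100476 = 0.0351665
  π_II·L_II = 0.65 × 0.00121093 = 0.000787107
Sum: 0.0351665 + 0.000787107 = 0.0359536
P(Type II | data) ≈ 0.022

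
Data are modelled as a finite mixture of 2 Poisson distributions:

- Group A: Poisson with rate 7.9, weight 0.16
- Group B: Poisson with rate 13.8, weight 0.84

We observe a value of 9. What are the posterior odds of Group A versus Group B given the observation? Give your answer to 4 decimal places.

Posterior odds = (P(Z=i) f_i(x)) / (P(Z=j) f_j(x)); the normalising sum cancels.
Evaluate each component's likelihood at the observed value:
  L_A = 0.122449
  L_B = 0.0508025
Odds = (0.16/0.84) × (0.122449/0.0508025) = 0.190476 × 2.41029 ≈ 0.4591

0.4591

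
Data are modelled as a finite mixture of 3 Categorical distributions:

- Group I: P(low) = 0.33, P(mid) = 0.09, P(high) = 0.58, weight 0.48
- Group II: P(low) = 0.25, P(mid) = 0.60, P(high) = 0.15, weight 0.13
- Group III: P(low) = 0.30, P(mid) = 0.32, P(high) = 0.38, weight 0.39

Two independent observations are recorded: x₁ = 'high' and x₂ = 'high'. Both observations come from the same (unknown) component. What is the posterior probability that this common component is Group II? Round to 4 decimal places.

The responsibility of component k is P(Z=k) f_k(x) divided by Σ_j P(Z=j) f_j(x).
Since both observations come from the same component, the likelihood for component k is f_k(x₁)·f_k(x₂).
  f_I = [0.58] × [0.58] = 0.3364
  f_II = [0.15] × [0.15] = 0.0225
  f_III = [0.38] × [0.38] = 0.1444
Unnormalised posteriors:
  P(Z=I)·f_I = 0.48 × 0.3364 = 0.161472
  P(Z=II)·f_II = 0.13 × 0.0225 = 0.002925
  P(Z=III)·f_III = 0.39 × 0.1444 = 0.056316
Sum: 0.161472 + 0.002925 + 0.056316 = 0.220713
P(Group II | x) = 0.002925 / 0.220713 ≈ 0.0133

0.0133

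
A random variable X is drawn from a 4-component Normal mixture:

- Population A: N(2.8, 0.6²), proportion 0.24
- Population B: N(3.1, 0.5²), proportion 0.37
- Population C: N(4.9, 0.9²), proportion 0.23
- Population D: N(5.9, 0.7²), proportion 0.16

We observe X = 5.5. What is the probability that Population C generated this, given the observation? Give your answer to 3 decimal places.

P(component k | x) = π_k·f_k(x) / marginal(x), where marginal(x) = Σ_j π_j·f_j(x).
Normal densities:
  p_A = (1/(0.6·√(2π)))·exp(−(5.5−2.8)²/(2·0.6²)) = 0.664904·exp(-10.12500) = 2.66396e-05
  p_B = (1/(0.5·√(2π)))·exp(−(5.5−3.1)²/(2·0.5²)) = 0.797885·exp(-11.52000) = 7.9226e-06
  p_C = (1/(0.9·√(2π)))·exp(−(5.5−4.9)²/(2·0.9²)) = 0.443269·exp(-0.22222) = 0.354942
  p_D = (1/(0.7·√(2π)))·exp(−(5.5−5.9)²/(2·0.7²)) = 0.569918·exp(-0.16327) = 0.484068
Unnormalised posteriors:
  π_A·p_A = 0.24 × 2.66396e-05 = 6.3935e-06
  π_B·p_B = 0.37 × 7.9226e-06 = 2.93136e-06
  π_C·p_C = 0.23 × 0.354942 = 0.0816367
  π_D·p_D = 0.16 × 0.484068 = 0.077451
Marginal: 6.3935e-06 + 2.93136e-06 + 0.0816367 + 0.077451 = 0.159097
P(Population C | the observation) ≈ 0.513

0.513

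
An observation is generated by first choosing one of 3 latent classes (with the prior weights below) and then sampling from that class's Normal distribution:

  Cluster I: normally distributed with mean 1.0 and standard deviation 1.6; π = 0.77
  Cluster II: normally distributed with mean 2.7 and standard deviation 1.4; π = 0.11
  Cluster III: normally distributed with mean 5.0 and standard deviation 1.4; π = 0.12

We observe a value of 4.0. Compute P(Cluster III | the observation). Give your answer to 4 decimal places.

0.3313

Posterior ∝ prior × likelihood, so P(k | x) ∝ π_k f_k(x); normalise over all components.
Evaluate each component's likelihood at the observed value:
  L_I = (1/(1.6·√(2π)))·exp(−(4.0−1.0)²/(2·1.6²)) = 0.249339·exp(-1.75781) = 0.0429914
  L_II = (1/(1.4·√(2π)))·exp(−(4.0−2.7)²/(2·1.4²)) = 0.284959·exp(-0.43112) = 0.18516
  L_III = (1/(1.4·√(2π)))·exp(−(4.0−5.0)²/(2·1.4²)) = 0.284959·exp(-0.25510) = 0.220797
Prior × likelihood for each component:
  π_I·L_I = 0.77 × 0.0429914 = 0.0331034
  π_II·L_II = 0.11 × 0.18516 = 0.0203676
  π_III·L_III = 0.12 × 0.220797 = 0.0264956
Marginal: 0.0331034 + 0.0203676 + 0.0264956 = 0.0799666
P(Cluster III | the observation) = 0.0264956 / 0.0799666 ≈ 0.3313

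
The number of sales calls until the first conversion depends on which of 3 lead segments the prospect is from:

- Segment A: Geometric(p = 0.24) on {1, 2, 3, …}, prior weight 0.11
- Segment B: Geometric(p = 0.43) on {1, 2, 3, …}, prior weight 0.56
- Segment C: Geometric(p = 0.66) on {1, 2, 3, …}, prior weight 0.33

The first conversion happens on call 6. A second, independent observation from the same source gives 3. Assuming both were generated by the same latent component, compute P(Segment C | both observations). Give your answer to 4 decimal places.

Posterior ∝ prior × likelihood, so P(k | x) ∝ π_k f_k(x); normalise over all components.
Since both observations come from the same component, the likelihood for component k is f_k(x₁)·f_k(x₂).
  L_A = [0.24·(1−0.24)^5 = 0.24·0.253553 = 0.0608526] × [0.138624] = 0.00843563
  L_B = [0.43·(1−0.43)^5 = 0.43·0.0601692 = 0.0258728] × [0.139707] = 0.00361461
  L_C = [0.66·(1−0.66)^5 = 0.66·0.00454354 = 0.00299874] × [0.076296] = 0.000228792
Weight by the priors:
  π_A·L_A = 0.11 × 0.00843563 = 0.00092792
  π_B·L_B = 0.56 × 0.00361461 = 0.00202418
  π_C·L_C = 0.33 × 0.000228792 = 7.55013e-05
Sum: 0.00092792 + 0.00202418 + 7.55013e-05 = 0.0030276
P(Segment C | x₁, x₂) ≈ 0.0249

0.0249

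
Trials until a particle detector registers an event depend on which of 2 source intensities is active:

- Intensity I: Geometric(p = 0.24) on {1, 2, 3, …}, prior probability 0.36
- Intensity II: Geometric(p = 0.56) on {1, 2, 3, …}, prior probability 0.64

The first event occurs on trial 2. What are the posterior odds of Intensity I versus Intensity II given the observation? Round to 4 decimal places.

Only the two components matter; the odds are (π_i f_i(x)) / (π_j f_j(x)).
Geometric probabilities:
  f_I = 0.1824
  f_II = 0.2464
0.065664 / 0.157696 ≈ 0.4164

0.4164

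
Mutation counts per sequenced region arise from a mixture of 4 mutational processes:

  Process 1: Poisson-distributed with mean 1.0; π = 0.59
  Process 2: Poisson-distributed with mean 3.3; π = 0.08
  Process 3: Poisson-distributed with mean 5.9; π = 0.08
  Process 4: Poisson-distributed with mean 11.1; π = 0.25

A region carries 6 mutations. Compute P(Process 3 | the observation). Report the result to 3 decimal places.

P(component k | x) = w_k·f_k(x) / marginal(x), where marginal(x) = Σ_j w_j·f_j(x).
Component likelihoods at x = 6 mutations:
  f_1 = 0.000510944
  f_2 = 0.0661575
  f_3 = 0.160488
  f_4 = 0.0392588
Unnormalised posteriors:
  w_1·f_1 = 0.59 × 0.000510944 = 0.000301457
  w_2·f_2 = 0.08 × 0.0661575 = 0.0052926
  w_3·f_3 = 0.08 × 0.160488 = 0.012839
  w_4·f_4 = 0.25 × 0.0392588 = 0.00981469
Denominator: 0.000301457 + 0.0052926 + 0.012839 + 0.00981469 = 0.0282478
P(Process 3 | the observation) ≈ 0.455

0.455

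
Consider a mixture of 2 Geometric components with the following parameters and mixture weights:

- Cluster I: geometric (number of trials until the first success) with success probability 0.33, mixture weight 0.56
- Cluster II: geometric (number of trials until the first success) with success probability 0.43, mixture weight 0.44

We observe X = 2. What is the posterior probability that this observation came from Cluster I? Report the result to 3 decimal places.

Posterior ∝ prior × likelihood, so P(k | x) ∝ π_k f_k(x); normalise over all components.
Component likelihoods at x = 2:
  L_I = 0.2211
  L_II = 0.2451
Unnormalised posteriors:
  π_I·L_I = 0.56 × 0.2211 = 0.123816
  π_II·L_II = 0.44 × 0.2451 = 0.107844
Denominator: 0.123816 + 0.107844 = 0.23166
P(Cluster I | 2) ≈ 0.534

0.534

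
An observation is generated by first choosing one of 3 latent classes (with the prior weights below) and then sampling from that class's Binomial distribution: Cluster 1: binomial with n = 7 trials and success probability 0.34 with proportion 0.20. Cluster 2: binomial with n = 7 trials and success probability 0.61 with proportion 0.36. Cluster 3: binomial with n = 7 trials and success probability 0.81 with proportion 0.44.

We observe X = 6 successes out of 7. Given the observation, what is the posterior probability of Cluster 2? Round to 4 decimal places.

0.2330

By Bayes' theorem, P(k | x) = P(Z=k) f_k(x) / Σ_j P(Z=j) f_j(x).
Evaluate each component's likelihood at the observed value:
  p_1 = 0.007137
  p_2 = 0.140651
  p_3 = 0.375631
Weight by the priors:
  P(Z=1)·p_1 = 0.20 × 0.007137 = 0.0014274
  P(Z=2)·p_2 = 0.36 × 0.140651 = 0.0506342
  P(Z=3)·p_3 = 0.44 × 0.375631 = 0.165278
Evidence: 0.0014274 + 0.0506342 + 0.165278 = 0.217339
P(Cluster 2 | the observation) ≈ 0.2330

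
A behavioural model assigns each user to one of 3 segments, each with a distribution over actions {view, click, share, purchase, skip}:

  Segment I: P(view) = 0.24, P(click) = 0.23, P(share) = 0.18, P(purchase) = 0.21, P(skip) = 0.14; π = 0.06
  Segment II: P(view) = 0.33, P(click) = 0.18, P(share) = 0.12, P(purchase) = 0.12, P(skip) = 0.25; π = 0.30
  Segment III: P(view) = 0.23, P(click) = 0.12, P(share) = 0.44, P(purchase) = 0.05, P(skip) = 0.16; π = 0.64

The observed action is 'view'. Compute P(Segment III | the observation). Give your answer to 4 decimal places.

0.5649

P(component k | x) = π_k·f_k(x) / marginal(x), where marginal(x) = Σ_j π_j·f_j(x).
Evaluate each component's likelihood at the observed value:
  L_I = 0.24
  L_II = 0.33
  L_III = 0.23
Unnormalised posteriors:
  π_I·L_I = 0.06 × 0.24 = 0.0144
  π_II·L_II = 0.30 × 0.33 = 0.099
  π_III·L_III = 0.64 × 0.23 = 0.1472
Marginal: 0.0144 + 0.099 + 0.1472 = 0.2606
P(Segment III | x) ≈ 0.5649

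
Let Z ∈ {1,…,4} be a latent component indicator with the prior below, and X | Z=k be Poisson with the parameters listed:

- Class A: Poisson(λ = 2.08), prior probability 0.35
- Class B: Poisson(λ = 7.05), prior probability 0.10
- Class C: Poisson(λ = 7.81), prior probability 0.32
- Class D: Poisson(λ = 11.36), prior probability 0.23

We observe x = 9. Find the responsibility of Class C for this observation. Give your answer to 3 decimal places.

Posterior ∝ prior × likelihood, so P(k | x) ∝ π_k f_k(x); normalise over all components.
Poisson probabilities:
  f_A = 0.000250885
  f_B = 0.10284
  f_C = 0.120853
  f_D = 0.101171
Weight by the priors:
  π_A·f_A = 0.35 × 0.000250885 = 8.78097e-05
  π_B·f_B = 0.10 × 0.10284 = 0.010284
  π_C·f_C = 0.32 × 0.120853 = 0.0386729
  π_D·f_D = 0.23 × 0.101171 = 0.0232694
Denominator: 8.78097e-05 + 0.010284 + 0.0386729 + 0.0232694 = 0.0723141
P(Class C | the observation) = 0.0386729 / 0.0723141 ≈ 0.535

0.535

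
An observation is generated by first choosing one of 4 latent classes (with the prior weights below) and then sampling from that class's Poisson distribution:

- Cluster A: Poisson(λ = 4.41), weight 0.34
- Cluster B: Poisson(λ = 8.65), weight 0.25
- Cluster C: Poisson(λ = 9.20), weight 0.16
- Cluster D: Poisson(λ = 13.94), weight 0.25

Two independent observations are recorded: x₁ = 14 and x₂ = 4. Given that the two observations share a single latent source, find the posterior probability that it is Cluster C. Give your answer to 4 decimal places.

0.3554

Posterior ∝ prior × likelihood, so P(k | x) ∝ P(Z=k) f_k(x); normalise over all components.
Since both observations come from the same component, the likelihood for component k is f_k(x₁)·f_k(x₂).
  p_A = [0.000146721] × [0.19156] = 2.81059e-05
  p_B = [0.0263736] × [0.0408513] = 0.0010774
  p_C = [0.0360672] × [0.03016] = 0.00108778
  p_D = [0.105975] × [0.00138923] = 0.000147225
Weight by the priors:
  P(Z=A)·p_A = 0.34 × 2.81059e-05 = 9.55601e-06
  P(Z=B)·p_B = 0.25 × 0.0010774 = 0.000269349
  P(Z=C)·p_C = 0.16 × 0.00108778 = 0.000174046
  P(Z=D)·p_D = 0.25 × 0.000147225 = 3.68061e-05
Normaliser: 9.55601e-06 + 0.000269349 + 0.000174046 + 3.68061e-05 = 0.000489757
Responsibility of Cluster C: 0.000174046 / 0.000489757 ≈ 0.3554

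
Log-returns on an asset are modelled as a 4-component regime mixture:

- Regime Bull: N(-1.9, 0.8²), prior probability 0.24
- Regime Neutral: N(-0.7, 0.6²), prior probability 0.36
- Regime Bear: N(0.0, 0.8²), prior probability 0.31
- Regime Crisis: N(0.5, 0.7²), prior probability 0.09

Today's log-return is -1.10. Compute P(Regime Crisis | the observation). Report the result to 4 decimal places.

By Bayes' theorem, P(k | x) = π_k f_k(x) / Σ_j π_j f_j(x).
Evaluate each component's likelihood at the observed value:
  p_Bull = (1/(0.8·√(2π)))·exp(−(-1.10−-1.9)²/(2·0.8²)) = 0.498678·exp(-0.50000) = 0.302463
  p_Neutral = (1/(0.6·√(2π)))·exp(−(-1.10−-0.7)²/(2·0.6²)) = 0.664904·exp(-0.22222) = 0.532413
  p_Bear = (1/(0.8·√(2π)))·exp(−(-1.10−0.0)²/(2·0.8²)) = 0.498678·exp(-0.94531) = 0.193765
  p_Crisis = (1/(0.7·√(2π)))·exp(−(-1.10−0.5)²/(2·0.7²)) = 0.569918·exp(-2.61224) = 0.0418147
Multiply by the mixture weights:
  π_Bull·p_Bull = 0.24 × 0.302463 = 0.0725912
  π_Neutral·p_Neutral = 0.36 × 0.532413 = 0.191669
  π_Bear·p_Bear = 0.31 × 0.193765 = 0.0600673
  π_Crisis·p_Crisis = 0.09 × 0.0418147 = 0.00376332
Normaliser: 0.0725912 + 0.191669 + 0.0600673 + 0.00376332 = 0.328091
So the posterior for Regime Crisis is 0.00376332 / 0.328091 ≈ 0.0115.

0.0115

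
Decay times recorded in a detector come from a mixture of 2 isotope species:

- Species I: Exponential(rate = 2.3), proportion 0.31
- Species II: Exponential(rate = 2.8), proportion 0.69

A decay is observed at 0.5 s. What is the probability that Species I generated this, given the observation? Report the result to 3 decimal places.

Apply Bayes' rule: the posterior for each component is proportional to its prior times its likelihood at x.
Evaluate each component's likelihood at the observed value:
  L_I = 0.728265
  L_II = 0.690471
Unnormalised posteriors:
  π_I·L_I = 0.31 × 0.728265 = 0.225762
  π_II·L_II = 0.69 × 0.690471 = 0.476425
Marginal: 0.225762 + 0.476425 = 0.702187
P(Species I | 0.5 s) ≈ 0.322

0.322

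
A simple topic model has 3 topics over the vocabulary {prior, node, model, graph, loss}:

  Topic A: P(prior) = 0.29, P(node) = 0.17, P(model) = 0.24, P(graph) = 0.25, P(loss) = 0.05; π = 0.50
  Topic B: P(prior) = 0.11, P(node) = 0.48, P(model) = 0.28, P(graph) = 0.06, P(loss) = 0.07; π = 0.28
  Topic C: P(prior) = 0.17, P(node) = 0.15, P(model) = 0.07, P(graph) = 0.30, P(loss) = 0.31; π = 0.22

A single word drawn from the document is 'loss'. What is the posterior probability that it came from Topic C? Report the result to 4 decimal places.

Posterior ∝ prior × likelihood, so P(k | x) ∝ w_k f_k(x); normalise over all components.
Categorical probabilities:
  f_A = P(loss | comp) = 0.05
  f_B = P(loss | comp) = 0.07
  f_C = P(loss | comp) = 0.31
Prior × likelihood for each component:
  w_A·f_A = 0.50 × 0.05 = 0.025
  w_B·f_B = 0.28 × 0.07 = 0.0196
  w_C·f_C = 0.22 × 0.31 = 0.0682
Sum: 0.025 + 0.0196 + 0.0682 = 0.1128
P(Topic C | the observation) = 0.0682 / 0.1128 ≈ 0.6046

0.6046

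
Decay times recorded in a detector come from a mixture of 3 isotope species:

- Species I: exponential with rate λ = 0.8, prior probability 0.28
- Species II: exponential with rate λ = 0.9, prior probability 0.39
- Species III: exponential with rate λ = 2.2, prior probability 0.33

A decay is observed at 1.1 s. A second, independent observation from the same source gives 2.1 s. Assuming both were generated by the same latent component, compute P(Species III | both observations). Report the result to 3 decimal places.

0.042

Apply Bayes' rule: the posterior for each component is proportional to its prior times its likelihood at x.
Since both observations come from the same component, the likelihood for component k is f_k(x₁)·f_k(x₂).
  p_I = [0.331826] × [0.149099] = 0.049475
  p_II = [0.334419] × [0.135965] = 0.0454692
  p_III = [0.195628] × [0.0216762] = 0.00424045
Prior × likelihood for each component:
  w_I·p_I = 0.28 × 0.049475 = 0.013853
  w_II·p_II = 0.39 × 0.0454692 = 0.017733
  w_III·p_III = 0.33 × 0.00424045 = 0.00139935
Normaliser: 0.013853 + 0.017733 + 0.00139935 = 0.0329853
Responsibility of Species III: 0.00139935 / 0.0329853 ≈ 0.042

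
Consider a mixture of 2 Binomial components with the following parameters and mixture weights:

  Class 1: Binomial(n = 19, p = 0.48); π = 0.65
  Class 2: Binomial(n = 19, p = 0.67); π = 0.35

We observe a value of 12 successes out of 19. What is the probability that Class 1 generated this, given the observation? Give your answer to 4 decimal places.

0.4502

P(component k | x) = π_k·f_k(x) / marginal(x), where marginal(x) = Σ_j π_j·f_j(x).
Component likelihoods at x = 12 successes out of 19:
  L_1 = C(19,12)·0.48^12·0.52^7 = 50388·0.000149587·0.0102807 = 0.0774899
  L_2 = C(19,12)·0.67^12·0.33^7 = 50388·0.00818272·0.000426184 = 0.17572
Unnormalised posteriors:
  π_1·L_1 = 0.65 × 0.0774899 = 0.0503685
  π_2·L_2 = 0.35 × 0.17572 = 0.0615022
Marginal: 0.0503685 + 0.0615022 = 0.111871
P(Class 1 | data) ≈ 0.4502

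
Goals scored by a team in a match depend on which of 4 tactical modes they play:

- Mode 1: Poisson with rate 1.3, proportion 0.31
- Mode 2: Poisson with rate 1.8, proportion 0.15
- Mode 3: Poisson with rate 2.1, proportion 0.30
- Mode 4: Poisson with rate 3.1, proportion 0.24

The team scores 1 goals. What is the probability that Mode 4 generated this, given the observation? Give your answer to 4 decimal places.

0.1264

Posterior ∝ prior × likelihood, so P(k | x) ∝ P(Z=k) f_k(x); normalise over all components.
Evaluate each component's likelihood at the observed value:
  p_1 = e^(−1.3)·1.3^1/1! = 0.354291
  p_2 = e^(−1.8)·1.8^1/1! = 0.297538
  p_3 = e^(−2.1)·2.1^1/1! = 0.257158
  p_4 = e^(−3.1)·3.1^1/1! = 0.139653
Unnormalised posteriors:
  P(Z=1)·p_1 = 0.31 × 0.354291 = 0.10983
  P(Z=2)·p_2 = 0.15 × 0.297538 = 0.0446307
  P(Z=3)·p_3 = 0.30 × 0.257158 = 0.0771475
  P(Z=4)·p_4 = 0.24 × 0.139653 = 0.0335166
Marginal: 0.10983 + 0.0446307 + 0.0771475 + 0.0335166 = 0.265125
So the posterior for Mode 4 is 0.0335166 / 0.265125 ≈ 0.1264.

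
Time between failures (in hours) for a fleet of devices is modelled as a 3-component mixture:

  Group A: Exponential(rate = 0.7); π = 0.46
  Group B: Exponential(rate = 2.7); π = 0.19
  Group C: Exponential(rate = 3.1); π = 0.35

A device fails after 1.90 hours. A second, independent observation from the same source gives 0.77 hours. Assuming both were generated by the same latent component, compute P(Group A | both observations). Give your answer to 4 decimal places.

The responsibility of component k is π_k f_k(x) divided by Σ_j π_j f_j(x).
Since both observations come from the same component, the likelihood for component k is f_k(x₁)·f_k(x₂).
  L_A = [0.185134] × [0.408332] = 0.0755962
  L_B = [0.0159747] × [0.337649] = 0.00539385
  L_C = [0.00857763] × [0.284905] = 0.00244381
Weight by the priors:
  π_A·L_A = 0.46 × 0.0755962 = 0.0347742
  π_B·L_B = 0.19 × 0.00539385 = 0.00102483
  π_C·L_C = 0.35 × 0.00244381 = 0.000855335
Sum: 0.0347742 + 0.00102483 + 0.000855335 = 0.0366544
P(Group A | x₁, x₂) = 0.0347742 / 0.0366544 ≈ 0.9487

0.9487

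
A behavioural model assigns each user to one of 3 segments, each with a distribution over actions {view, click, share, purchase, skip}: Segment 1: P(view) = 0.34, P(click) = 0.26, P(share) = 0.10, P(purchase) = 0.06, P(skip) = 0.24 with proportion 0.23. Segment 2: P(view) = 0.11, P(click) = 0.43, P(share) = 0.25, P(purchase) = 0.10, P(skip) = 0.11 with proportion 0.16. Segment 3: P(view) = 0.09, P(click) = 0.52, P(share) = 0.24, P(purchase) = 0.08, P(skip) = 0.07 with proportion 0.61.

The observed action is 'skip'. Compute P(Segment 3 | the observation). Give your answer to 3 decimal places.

0.370

P(component k | x) = w_k·f_k(x) / marginal(x), where marginal(x) = Σ_j w_j·f_j(x).
Component likelihoods at x = 'skip':
  f_1 = P(skip | comp) = 0.24
  f_2 = P(skip | comp) = 0.11
  f_3 = P(skip | comp) = 0.07
Unnormalised posteriors:
  w_1·f_1 = 0.23 × 0.24 = 0.0552
  w_2·f_2 = 0.16 × 0.11 = 0.0176
  w_3·f_3 = 0.61 × 0.07 = 0.0427
Denominator: 0.0552 + 0.0176 + 0.0427 = 0.1155
Responsibility of Segment 3: 0.0427 / 0.1155 ≈ 0.370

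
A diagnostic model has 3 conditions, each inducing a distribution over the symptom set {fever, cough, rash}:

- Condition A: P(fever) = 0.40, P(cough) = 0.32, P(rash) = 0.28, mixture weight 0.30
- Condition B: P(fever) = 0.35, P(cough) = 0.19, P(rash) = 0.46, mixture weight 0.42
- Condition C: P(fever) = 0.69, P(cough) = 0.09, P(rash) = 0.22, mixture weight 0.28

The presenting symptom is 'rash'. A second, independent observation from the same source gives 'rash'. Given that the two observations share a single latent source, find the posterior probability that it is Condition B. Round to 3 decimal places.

Apply Bayes' rule: the posterior for each component is proportional to its prior times its likelihood at x.
Since both observations come from the same component, the likelihood for component k is f_k(x₁)·f_k(x₂).
  L_A = [P(rash | comp) = 0.28] × [0.28] = 0.0784
  L_B = [P(rash | comp) = 0.46] × [0.46] = 0.2116
  L_C = [P(rash | comp) = 0.22] × [0.22] = 0.0484
Multiply by the mixture weights:
  P(Z=A)·L_A = 0.30 × 0.0784 = 0.02352
  P(Z=B)·L_B = 0.42 × 0.2116 = 0.088872
  P(Z=C)·L_C = 0.28 × 0.0484 = 0.013552
Denominator: 0.02352 + 0.088872 + 0.013552 = 0.125944
Responsibility of Condition B: 0.088872 / 0.125944 ≈ 0.706

0.706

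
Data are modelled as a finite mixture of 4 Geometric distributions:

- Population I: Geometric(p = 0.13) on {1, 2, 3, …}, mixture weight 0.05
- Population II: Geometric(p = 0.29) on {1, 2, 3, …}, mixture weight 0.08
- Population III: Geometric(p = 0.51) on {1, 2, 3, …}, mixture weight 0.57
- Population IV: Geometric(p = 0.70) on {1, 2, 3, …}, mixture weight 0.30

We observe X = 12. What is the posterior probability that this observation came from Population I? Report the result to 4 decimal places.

Posterior ∝ prior × likelihood, so P(k | x) ∝ π_k f_k(x); normalise over all components.
Component likelihoods at x = 12:
  p_I = 0.13·(1−0.13)^11 = 0.13·0.216128 = 0.0280967
  p_II = 0.29·(1−0.29)^11 = 0.29·0.0231122 = 0.00670255
  p_III = 0.51·(1−0.51)^11 = 0.51·0.000390982 = 0.000199401
  p_IV = 0.70·(1−0.70)^11 = 0.70·1.77147e-06 = 1.24003e-06
Unnormalised posteriors:
  π_I·p_I = 0.05 × 0.0280967 = 0.00140483
  π_II·p_II = 0.08 × 0.00670255 = 0.000536204
  π_III·p_III = 0.57 × 0.000199401 = 0.000113658
  π_IV·p_IV = 0.30 × 1.24003e-06 = 3.72009e-07
Sum: 0.00140483 + 0.000536204 + 0.000113658 + 3.72009e-07 = 0.00205507
P(Population I | x) ≈ 0.6836

0.6836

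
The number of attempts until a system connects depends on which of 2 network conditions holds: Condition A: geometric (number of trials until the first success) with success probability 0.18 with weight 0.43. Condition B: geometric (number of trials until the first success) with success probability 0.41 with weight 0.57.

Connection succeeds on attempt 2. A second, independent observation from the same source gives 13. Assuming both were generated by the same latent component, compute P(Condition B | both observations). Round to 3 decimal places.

0.087

By Bayes' theorem, P(k | x) = π_k f_k(x) / Σ_j π_j f_j(x).
Since both observations come from the same component, the likelihood for component k is f_k(x₁)·f_k(x₂).
  L_A = [0.18·(1−0.18)^1 = 0.18·0.82 = 0.1476] × [0.0166356] = 0.00245542
  L_B = [0.41·(1−0.41)^1 = 0.41·0.59 = 0.2419] × [0.000729471] = 0.000176459
Weight by the priors:
  π_A·L_A = 0.43 × 0.00245542 = 0.00105583
  π_B·L_B = 0.57 × 0.000176459 = 0.000100582
Sum: 0.00105583 + 0.000100582 = 0.00115641
P(Condition B | data) ≈ 0.087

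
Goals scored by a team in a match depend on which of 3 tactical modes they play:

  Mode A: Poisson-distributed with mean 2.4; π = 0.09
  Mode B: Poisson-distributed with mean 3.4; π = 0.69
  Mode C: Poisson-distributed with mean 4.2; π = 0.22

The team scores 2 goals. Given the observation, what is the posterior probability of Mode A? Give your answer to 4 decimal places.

Posterior ∝ prior × likelihood, so P(k | x) ∝ w_k f_k(x); normalise over all components.
Poisson probabilities:
  p_A = 0.261268
  p_B = 0.192898
  p_C = 0.132261
Unnormalised posteriors:
  w_A·p_A = 0.09 × 0.261268 = 0.0235141
  w_B·p_B = 0.69 × 0.192898 = 0.133099
  w_C·p_C = 0.22 × 0.132261 = 0.0290974
Normaliser: 0.0235141 + 0.133099 + 0.0290974 = 0.185711
Responsibility of Mode A: 0.0235141 / 0.185711 ≈ 0.1266

0.1266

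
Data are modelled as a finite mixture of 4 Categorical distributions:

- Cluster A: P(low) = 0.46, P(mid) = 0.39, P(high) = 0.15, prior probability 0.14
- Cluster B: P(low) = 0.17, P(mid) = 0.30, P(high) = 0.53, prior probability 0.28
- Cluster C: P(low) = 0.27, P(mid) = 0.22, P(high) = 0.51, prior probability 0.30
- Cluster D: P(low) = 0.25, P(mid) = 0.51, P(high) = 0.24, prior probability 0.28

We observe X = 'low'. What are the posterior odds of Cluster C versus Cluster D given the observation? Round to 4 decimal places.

Posterior odds = (π_i f_i(x)) / (π_j f_j(x)); the normalising sum cancels.
Evaluate each component's likelihood at the observed value:
  L_A = 0.46
  L_B = 0.17
  L_C = 0.27
  L_D = 0.25
0.081 / 0.07 ≈ 1.1571

1.1571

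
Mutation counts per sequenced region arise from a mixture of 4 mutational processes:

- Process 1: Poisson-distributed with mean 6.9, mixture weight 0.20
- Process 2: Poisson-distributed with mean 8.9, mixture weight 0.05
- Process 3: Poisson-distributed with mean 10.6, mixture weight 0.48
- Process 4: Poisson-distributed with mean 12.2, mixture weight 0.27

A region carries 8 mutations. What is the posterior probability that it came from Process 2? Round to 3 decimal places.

Posterior ∝ prior × likelihood, so P(k | x) ∝ π_k f_k(x); normalise over all components.
Component likelihoods at x = 8 mutations:
  L_1 = e^(−6.9)·6.9^8/8! = 0.128422
  L_2 = e^(−8.9)·8.9^8/8! = 0.133161
  L_3 = e^(−10.6)·10.6^8/8! = 0.0984929
  L_4 = e^(−12.2)·12.2^8/8! = 0.0612302
Multiply by the mixture weights:
  π_1·L_1 = 0.20 × 0.128422 = 0.0256845
  π_2·L_2 = 0.05 × 0.133161 = 0.00665807
  π_3·L_3 = 0.48 × 0.0984929 = 0.0472766
  π_4·L_4 = 0.27 × 0.0612302 = 0.0165321
Normaliser: 0.0256845 + 0.00665807 + 0.0472766 + 0.0165321 = 0.0961513
Responsibility of Process 2: 0.00665807 / 0.0961513 ≈ 0.069

0.069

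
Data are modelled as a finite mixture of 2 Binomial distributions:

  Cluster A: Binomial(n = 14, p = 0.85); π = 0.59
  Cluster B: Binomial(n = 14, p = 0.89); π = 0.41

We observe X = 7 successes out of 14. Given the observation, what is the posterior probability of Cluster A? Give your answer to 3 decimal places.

Apply Bayes' rule: the posterior for each component is proportional to its prior times its likelihood at x.
Binomial probabilities:
  p_A = C(14,7)·0.85^7·0.15^7 = 3432·0.320577·1.70859e-06 = 0.00187983
  p_B = C(14,7)·0.89^7·0.11^7 = 3432·0.442313·1.94872e-07 = 0.000295819
Prior × likelihood for each component:
  P(Z=A)·p_A = 0.59 × 0.00187983 = 0.0011091
  P(Z=B)·p_B = 0.41 × 0.000295819 = 0.000121286
Normaliser: 0.0011091 + 0.000121286 = 0.00123039
So the posterior for Cluster A is 0.0011091 / 0.00123039 ≈ 0.901.

0.901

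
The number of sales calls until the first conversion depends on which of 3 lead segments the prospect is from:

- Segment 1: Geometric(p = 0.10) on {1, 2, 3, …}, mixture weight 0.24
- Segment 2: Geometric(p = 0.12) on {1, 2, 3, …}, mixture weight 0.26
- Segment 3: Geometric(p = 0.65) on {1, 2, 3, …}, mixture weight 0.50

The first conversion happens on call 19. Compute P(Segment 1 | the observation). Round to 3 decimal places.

Apply Bayes' rule: the posterior for each component is proportional to its prior times its likelihood at x.
Geometric probabilities:
  L_1 = 0.0150095
  L_2 = 0.012019
  L_3 = 4.03774e-09
Unnormalised posteriors:
  π_1·L_1 = 0.24 × 0.0150095 = 0.00360227
  π_2·L_2 = 0.26 × 0.012019 = 0.00312495
  π_3·L_3 = 0.50 × 4.03774e-09 = 2.01887e-09
Sum: 0.00360227 + 0.00312495 + 2.01887e-09 = 0.00672722
P(Segment 1 | x) ≈ 0.535

0.535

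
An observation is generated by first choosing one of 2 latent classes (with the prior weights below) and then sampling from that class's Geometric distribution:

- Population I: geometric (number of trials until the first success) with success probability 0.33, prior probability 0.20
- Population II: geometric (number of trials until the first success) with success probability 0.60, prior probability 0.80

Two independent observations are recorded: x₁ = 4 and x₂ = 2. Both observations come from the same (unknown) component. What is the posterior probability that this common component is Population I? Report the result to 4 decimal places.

0.3732

Posterior ∝ prior × likelihood, so P(k | x) ∝ w_k f_k(x); normalise over all components.
Since both observations come from the same component, the likelihood for component k is f_k(x₁)·f_k(x₂).
  p_I = [0.33·(1−0.33)^3 = 0.33·0.300763 = 0.0992518] × [0.2211] = 0.0219446
  p_II = [0.60·(1−0.60)^3 = 0.60·0.064 = 0.0384] × [0.24] = 0.009216
Unnormalised posteriors:
  w_I·p_I = 0.20 × 0.0219446 = 0.00438891
  w_II·p_II = 0.80 × 0.009216 = 0.0073728
Marginal: 0.00438891 + 0.0073728 = 0.0117617
P(Population I | x₁,x₂) = 0.00438891 / 0.0117617 ≈ 0.3732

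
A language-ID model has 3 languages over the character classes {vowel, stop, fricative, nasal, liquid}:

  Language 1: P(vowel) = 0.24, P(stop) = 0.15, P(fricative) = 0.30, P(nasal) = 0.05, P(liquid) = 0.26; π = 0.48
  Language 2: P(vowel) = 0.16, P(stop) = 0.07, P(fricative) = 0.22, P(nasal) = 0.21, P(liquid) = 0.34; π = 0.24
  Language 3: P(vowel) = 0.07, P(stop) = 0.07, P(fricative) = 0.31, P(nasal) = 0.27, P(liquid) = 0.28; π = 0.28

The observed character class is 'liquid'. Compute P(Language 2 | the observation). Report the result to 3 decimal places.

By Bayes' theorem, P(k | x) = P(Z=k) f_k(x) / Σ_j P(Z=j) f_j(x).
Component likelihoods at x = 'liquid':
  f_1 = 0.26
  f_2 = 0.34
  f_3 = 0.28
Prior × likelihood for each component:
  P(Z=1)·f_1 = 0.48 × 0.26 = 0.1248
  P(Z=2)·f_2 = 0.24 × 0.34 = 0.0816
  P(Z=3)·f_3 = 0.28 × 0.28 = 0.0784
Marginal: 0.1248 + 0.0816 + 0.0784 = 0.2848
So the posterior for Language 2 is 0.0816 / 0.2848 ≈ 0.287.

0.287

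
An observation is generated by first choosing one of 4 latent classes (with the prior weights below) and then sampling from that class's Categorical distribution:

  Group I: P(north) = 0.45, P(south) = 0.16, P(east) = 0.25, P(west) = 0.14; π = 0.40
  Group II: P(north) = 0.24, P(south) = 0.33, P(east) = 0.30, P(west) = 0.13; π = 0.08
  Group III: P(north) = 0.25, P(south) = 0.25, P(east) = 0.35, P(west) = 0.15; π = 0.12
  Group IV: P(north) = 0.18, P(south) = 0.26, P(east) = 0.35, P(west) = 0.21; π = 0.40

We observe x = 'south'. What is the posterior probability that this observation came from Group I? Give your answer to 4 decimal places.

The responsibility of component k is π_k f_k(x) divided by Σ_j π_j f_j(x).
Categorical probabilities:
  f_I = P(south | comp) = 0.16
  f_II = P(south | comp) = 0.33
  f_III = P(south | comp) = 0.25
  f_IV = P(south | comp) = 0.26
Prior × likelihood for each component:
  π_I·f_I = 0.40 × 0.16 = 0.064
  π_II·f_II = 0.08 × 0.33 = 0.0264
  π_III·f_III = 0.12 × 0.25 = 0.03
  π_IV·f_IV = 0.40 × 0.26 = 0.104
Denominator: 0.064 + 0.0264 + 0.03 + 0.104 = 0.2244
Responsibility of Group I: 0.064 / 0.2244 ≈ 0.2852

0.2852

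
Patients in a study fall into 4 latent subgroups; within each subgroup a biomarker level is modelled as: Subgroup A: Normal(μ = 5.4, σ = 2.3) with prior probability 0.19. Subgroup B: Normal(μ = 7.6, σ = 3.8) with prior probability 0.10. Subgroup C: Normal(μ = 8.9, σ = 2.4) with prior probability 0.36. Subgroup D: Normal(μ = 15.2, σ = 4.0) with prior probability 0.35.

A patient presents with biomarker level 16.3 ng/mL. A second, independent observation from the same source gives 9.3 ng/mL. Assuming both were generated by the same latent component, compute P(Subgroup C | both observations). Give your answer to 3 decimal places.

0.066

Apply Bayes' rule: the posterior for each component is proportional to its prior times its likelihood at x.
Since both observations come from the same component, the likelihood for component k is f_k(x₁)·f_k(x₂).
  L_A = [(1/(2.3·√(2π)))·exp(−(16.3−5.4)²/(2·2.3²)) = 0.173453·exp(-11.22968) = 2.30247e-06] × [0.0411939] = 9.48478e-08
  L_B = [(1/(3.8·√(2π)))·exp(−(16.3−7.6)²/(2·3.8²)) = 0.104985·exp(-2.62084) = 0.00763674] × [0.0949876] = 0.000725396
  L_C = [(1/(2.4·√(2π)))·exp(−(16.3−8.9)²/(2·2.4²)) = 0.166226·exp(-4.75347) = 0.00143315] × [0.163933] = 0.000234941
  L_D = [(1/(4.0·√(2π)))·exp(−(16.3−15.2)²/(2·4.0²)) = 0.099736·exp(-0.03781) = 0.0960347] × [0.0336062] = 0.00322736
Prior × likelihood for each component:
  π_A·L_A = 0.19 × 9.48478e-08 = 1.80211e-08
  π_B·L_B = 0.10 × 0.000725396 = 7.25396e-05
  π_C·L_C = 0.36 × 0.000234941 = 8.45788e-05
  π_D·L_D = 0.35 × 0.00322736 = 0.00112958
Evidence: 1.80211e-08 + 7.25396e-05 + 8.45788e-05 + 0.00112958 = 0.00128671
P(Subgroup C | x₁, x₂) = 8.45788e-05 / 0.00128671 ≈ 0.066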